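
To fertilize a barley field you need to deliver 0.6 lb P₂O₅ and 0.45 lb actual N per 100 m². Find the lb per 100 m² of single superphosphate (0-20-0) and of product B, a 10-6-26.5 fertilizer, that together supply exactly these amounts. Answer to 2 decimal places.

1.65 lb single superphosphate, 4.50 lb product B

Per-100 m² balance (a = single superphosphate, b = product B):
P₂O₅: 0.2·a + 0.06·b = 0.6
N: 0·a + 0.1·b = 0.45
Solving simultaneously: a = 1.65, b = 4.5.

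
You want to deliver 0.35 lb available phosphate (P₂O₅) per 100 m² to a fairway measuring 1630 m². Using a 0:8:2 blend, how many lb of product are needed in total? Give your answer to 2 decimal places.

Product per 100 m² = 0.35 / 8% = 4.375 lb.
Total product = 4.375 × 1630 / 100 = 71.3125 lb.

71.31 lb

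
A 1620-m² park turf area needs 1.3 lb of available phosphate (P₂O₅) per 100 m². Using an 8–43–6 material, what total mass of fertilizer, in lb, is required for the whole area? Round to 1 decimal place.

49.0 lb

Product per 100 m² = 1.3 / 43% = 3.02326 lb.
Total product = 3.02326 × 1620 / 100 = 48.9767 lb.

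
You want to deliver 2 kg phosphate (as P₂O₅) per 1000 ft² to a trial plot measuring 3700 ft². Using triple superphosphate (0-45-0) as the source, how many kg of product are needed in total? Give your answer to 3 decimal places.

16.444 kg

Product per 1000 ft² = 2 / 45% = 4.44444 kg.
Total product = 4.44444 × 3700 / 1000 = 16.4444 kg.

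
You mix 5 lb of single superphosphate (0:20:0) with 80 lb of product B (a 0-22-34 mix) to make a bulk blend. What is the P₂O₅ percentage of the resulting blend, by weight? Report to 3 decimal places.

21.882% P₂O₅

Total mass = 5 + 80 = 85 lb.
P₂O₅ mass = 20%×5 + 22%×80 = 18.6 lb.
% P₂O₅ = 18.6 / 85 = 21.8824%.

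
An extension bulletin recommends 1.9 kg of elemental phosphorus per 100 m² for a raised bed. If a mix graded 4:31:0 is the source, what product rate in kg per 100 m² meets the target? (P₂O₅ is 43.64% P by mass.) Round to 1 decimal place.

14.0 kg of product per hundred sq m

As P₂O₅: 1.9 / 0.4364 = 4.3538 kg per 100 m².
Product per 100 m² = 4.3538 / 31% = 14.0445 kg.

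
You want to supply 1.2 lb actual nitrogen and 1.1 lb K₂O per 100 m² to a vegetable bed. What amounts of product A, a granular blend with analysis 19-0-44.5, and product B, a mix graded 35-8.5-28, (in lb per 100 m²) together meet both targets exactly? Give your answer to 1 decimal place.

With a, b = lb per 100 m² of product A and product B:
N: 0.19·a + 0.35·b = 1.2
K₂O: 0.445·a + 0.28·b = 1.1
From row1: a = (1.2 − 0.35·b) / 0.19.
Into row2: 0.445·(1.2 − 0.35·b)/0.19 + 0.28·b = 1.1 → b = 3.16919, a = 0.477816.

0.5 lb product A, 3.2 lb product B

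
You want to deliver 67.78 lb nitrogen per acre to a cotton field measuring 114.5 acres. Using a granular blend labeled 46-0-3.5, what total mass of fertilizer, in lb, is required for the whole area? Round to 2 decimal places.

Product per acre = 67.78 / 46% = 147.348 lb.
Total product = 147.348 × 114.5 = 16871.326 lb.

16871.33 lb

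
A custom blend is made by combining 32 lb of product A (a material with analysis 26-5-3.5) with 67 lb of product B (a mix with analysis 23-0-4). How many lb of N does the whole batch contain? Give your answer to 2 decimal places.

23.73 lb N

N mass = 26%×32 + 23%×67 = 23.73 lb.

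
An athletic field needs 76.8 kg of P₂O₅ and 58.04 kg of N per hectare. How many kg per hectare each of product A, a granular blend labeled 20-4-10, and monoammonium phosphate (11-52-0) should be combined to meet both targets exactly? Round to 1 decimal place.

218.2 kg product A, 130.9 kg monoammonium phosphate

With a, b = kg per hectare of product A and monoammonium phosphate:
P₂O₅: 0.04·a + 0.52·b = 76.8
N: 0.2·a + 0.11·b = 58.04
Eliminate b: (row1) − 0.52/0.11·(row2) → -0.905455·a = -197.571, so a = 218.201.
Then b = (58.04 − 0.2·218.201) / 0.11 = 130.908.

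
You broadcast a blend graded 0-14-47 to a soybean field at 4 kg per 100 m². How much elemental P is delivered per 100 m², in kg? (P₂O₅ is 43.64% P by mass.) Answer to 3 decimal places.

0.244 kg P per hundred sq m

P₂O₅ per 100 m² = 4 × 14% = 0.56 kg.
Elemental P = 0.56 × 0.4364 = 0.244384 kg per 100 m².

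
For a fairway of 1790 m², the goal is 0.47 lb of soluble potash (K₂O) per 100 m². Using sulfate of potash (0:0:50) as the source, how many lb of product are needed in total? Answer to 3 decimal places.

Product per 100 m² = 0.47 / 50% = 0.94 lb.
Total product = 0.94 × 1790 / 100 = 16.826 lb.

16.826 lb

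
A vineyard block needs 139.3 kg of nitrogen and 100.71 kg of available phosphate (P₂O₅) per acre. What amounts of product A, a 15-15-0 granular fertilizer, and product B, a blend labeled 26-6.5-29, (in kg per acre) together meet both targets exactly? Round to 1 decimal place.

Let a = kg of product A, b = kg of product B (per acre).
N: 0.15·a + 0.26·b = 139.3
P₂O₅: 0.15·a + 0.065·b = 100.71
Solving simultaneously: a = 585.644, b = 197.897.

585.6 kg product A, 197.9 kg product B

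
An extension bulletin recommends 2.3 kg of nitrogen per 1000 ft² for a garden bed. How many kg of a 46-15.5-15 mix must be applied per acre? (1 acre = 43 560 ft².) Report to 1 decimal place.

Product per 1000 ft² = 2.3 / 46% = 5 kg.
Convert to per acre: 5 × 43.56 = 217.8 kg.

217.8 kg of product per acre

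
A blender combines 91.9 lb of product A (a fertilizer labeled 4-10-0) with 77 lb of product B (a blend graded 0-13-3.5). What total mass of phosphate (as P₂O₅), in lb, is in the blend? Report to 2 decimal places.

P₂O₅ mass = 10%×91.9 + 13%×77 = 19.2 lb.

19.20 lb P₂O₅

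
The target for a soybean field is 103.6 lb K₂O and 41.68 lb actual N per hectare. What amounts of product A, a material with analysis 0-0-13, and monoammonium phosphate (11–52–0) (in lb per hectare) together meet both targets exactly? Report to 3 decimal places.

796.923 lb product A, 378.909 lb monoammonium phosphate

Let a = lb of product A, b = lb of monoammonium phosphate (per hectare).
K₂O: 0.13·a + 0·b = 103.6
N: 0·a + 0.11·b = 41.68
Solving simultaneously: a = 796.9231, b = 378.9091.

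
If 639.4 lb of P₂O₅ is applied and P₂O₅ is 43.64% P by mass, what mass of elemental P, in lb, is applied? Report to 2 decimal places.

P = 639.4 × 0.4364 = 279.034 lb.

279.03 lb P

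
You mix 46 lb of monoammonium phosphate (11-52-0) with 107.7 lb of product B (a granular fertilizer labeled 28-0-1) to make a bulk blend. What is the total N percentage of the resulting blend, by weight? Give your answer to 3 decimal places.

22.912% N

Total mass = 46 + 107.7 = 153.7 lb.
N mass = 11%×46 + 28%×107.7 = 35.216 lb.
% N = 35.216 / 153.7 = 22.9122%.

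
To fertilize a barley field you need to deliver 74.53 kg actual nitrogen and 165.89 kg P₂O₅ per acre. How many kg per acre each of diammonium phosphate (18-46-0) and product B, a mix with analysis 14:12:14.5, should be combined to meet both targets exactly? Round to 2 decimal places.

333.67 kg diammonium phosphate, 103.36 kg product B

Let a = kg of diammonium phosphate, b = kg of product B (per acre).
N: 0.18·a + 0.14·b = 74.53
P₂O₅: 0.46·a + 0.12·b = 165.89
Eliminate b: (row1) − 0.14/0.12·(row2) → -0.356667·a = -119.008, so a = 333.668.
Then b = (165.89 − 0.46·333.668) / 0.12 = 103.355.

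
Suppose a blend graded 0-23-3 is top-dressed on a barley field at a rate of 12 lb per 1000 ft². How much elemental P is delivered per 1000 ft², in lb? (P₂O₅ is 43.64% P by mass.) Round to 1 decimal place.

P₂O₅ per 1000 ft² = 12 × 23% = 2.76 lb.
Elemental P = 2.76 × 0.4364 = 1.20446 lb per 1000 ft².

1.2 lb P per thousand sq ft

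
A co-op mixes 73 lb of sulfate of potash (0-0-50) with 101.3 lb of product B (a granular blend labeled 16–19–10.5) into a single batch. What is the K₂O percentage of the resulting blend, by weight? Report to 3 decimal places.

27.043% K₂O

Total mass = 73 + 101.3 = 174.3 lb.
K₂O mass = 50%×73 + 10.5%×101.3 = 47.1365 lb.
% K₂O = 47.1365 / 174.3 = 27.0433%.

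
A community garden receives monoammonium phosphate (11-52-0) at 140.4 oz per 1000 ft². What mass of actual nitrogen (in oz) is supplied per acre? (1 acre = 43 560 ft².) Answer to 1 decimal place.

nitrogen per 1000 ft² = 140.4 × 11% = 15.444 oz.
Convert to per acre: 15.444 × 43.56 = 672.741 oz.

672.7 oz N per acre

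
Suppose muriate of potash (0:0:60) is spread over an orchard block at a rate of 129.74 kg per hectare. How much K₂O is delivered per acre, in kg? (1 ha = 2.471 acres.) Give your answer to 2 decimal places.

31.50 kg K₂O per acre

K₂O per hectare = 129.74 × 60% = 77.844 kg.
Convert to per acre: 77.844 × 0.404694 = 31.503 kg.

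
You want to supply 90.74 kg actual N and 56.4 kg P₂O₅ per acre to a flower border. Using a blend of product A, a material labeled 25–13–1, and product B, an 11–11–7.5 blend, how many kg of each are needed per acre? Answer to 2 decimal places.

With a, b = kg per acre of product A and product B:
N: 0.25·a + 0.11·b = 90.74
P₂O₅: 0.13·a + 0.11·b = 56.4
From row1: a = (90.74 − 0.11·b) / 0.25.
Into row2: 0.13·(90.74 − 0.11·b)/0.25 + 0.11·b = 56.4 → b = 174.5303, a = 286.167.

286.17 kg product A, 174.53 kg product B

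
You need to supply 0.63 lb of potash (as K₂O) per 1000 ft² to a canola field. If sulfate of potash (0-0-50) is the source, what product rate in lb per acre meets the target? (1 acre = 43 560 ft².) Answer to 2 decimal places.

Product per 1000 ft² = 0.63 / 50% = 1.26 lb.
Convert to per acre: 1.26 × 43.56 = 54.8856 lb.

54.89 lb of product per acre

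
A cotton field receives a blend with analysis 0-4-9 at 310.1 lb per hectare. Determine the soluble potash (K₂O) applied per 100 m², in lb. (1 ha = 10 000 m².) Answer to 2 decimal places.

K₂O per hectare = 310.1 × 9% = 27.909 lb.
Convert to per 100 m²: 27.909 × 0.01 = 0.27909 lb.

0.28 lb K₂O per hundred sq m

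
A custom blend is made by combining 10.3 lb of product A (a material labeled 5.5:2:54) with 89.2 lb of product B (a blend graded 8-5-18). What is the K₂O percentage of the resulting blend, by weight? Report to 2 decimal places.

Total mass = 10.3 + 89.2 = 99.5 lb.
K₂O mass = 54%×10.3 + 18%×89.2 = 21.618 lb.
% K₂O = 21.618 / 99.5 = 21.7266%.

21.73% K₂O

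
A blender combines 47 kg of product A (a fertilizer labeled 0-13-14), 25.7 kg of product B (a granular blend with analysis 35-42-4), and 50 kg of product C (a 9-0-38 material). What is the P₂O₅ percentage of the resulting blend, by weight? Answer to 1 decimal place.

13.8% P₂O₅

Total mass = 47 + 25.7 + 50 = 122.7 kg.
P₂O₅ mass = 13%×47 + 42%×25.7 + 0%×50 = 16.904 kg.
% P₂O₅ = 16.904 / 122.7 = 13.7767%.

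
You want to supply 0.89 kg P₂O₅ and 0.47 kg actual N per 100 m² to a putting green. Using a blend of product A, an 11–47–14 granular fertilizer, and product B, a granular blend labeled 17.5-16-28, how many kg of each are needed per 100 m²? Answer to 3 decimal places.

1.246 kg product A, 1.903 kg product B

With a, b = kg per 100 m² of product A and product B:
P₂O₅: 0.47·a + 0.16·b = 0.89
N: 0.11·a + 0.175·b = 0.47
Eliminate a: (row1) − 0.47/0.11·(row2) → -0.587727·b = -1.11818, so b = 1.90255.
Back-substitute: a = (0.89 − 0.16·1.90255) / 0.47 = 1.24594.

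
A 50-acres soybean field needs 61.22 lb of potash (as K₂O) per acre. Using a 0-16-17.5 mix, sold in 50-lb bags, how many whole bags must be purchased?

Product per acre = 61.22 / 17.5% = 349.829 lb.
Total product = 349.829 × 50 = 17491.4 lb.
Bags = ⌈17491.4 / 50⌉ = 350.

350 bags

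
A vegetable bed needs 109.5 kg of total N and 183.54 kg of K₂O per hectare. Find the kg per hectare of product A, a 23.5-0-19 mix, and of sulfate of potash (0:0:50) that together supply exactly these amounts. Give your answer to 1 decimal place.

466.0 kg product A, 190.0 kg sulfate of potash

Let a = kg of product A, b = kg of sulfate of potash (per hectare).
N: 0.235·a + 0·b = 109.5
K₂O: 0.19·a + 0.5·b = 183.54
Eliminate a: (row1) − 0.235/0.19·(row2) → -0.618421·b = -117.51, so b = 190.016.
Back-substitute: a = (109.5 − 0·190.016) / 0.235 = 465.957.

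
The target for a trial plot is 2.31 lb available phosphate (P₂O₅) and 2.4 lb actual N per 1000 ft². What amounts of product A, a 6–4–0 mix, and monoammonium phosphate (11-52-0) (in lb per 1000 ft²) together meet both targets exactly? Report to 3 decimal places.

37.086 lb product A, 1.590 lb monoammonium phosphate

Let a = lb of product A, b = lb of monoammonium phosphate (per 1000 ft²).
P₂O₅: 0.04·a + 0.52·b = 2.31
N: 0.06·a + 0.11·b = 2.4
Solving simultaneously: a = 37.0858, b = 1.58955.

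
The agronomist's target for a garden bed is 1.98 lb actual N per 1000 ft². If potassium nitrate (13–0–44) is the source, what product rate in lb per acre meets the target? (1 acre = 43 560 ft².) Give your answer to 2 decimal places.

663.45 lb of product per acre

Product per 1000 ft² = 1.98 / 13% = 15.2308 lb.
Convert to per acre: 15.2308 × 43.56 = 663.452 lb.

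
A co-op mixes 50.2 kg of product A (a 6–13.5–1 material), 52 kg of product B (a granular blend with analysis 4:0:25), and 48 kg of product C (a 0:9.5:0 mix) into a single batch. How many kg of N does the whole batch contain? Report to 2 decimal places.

N mass = 6%×50.2 + 4%×52 + 0%×48 = 5.092 kg.

5.09 kg N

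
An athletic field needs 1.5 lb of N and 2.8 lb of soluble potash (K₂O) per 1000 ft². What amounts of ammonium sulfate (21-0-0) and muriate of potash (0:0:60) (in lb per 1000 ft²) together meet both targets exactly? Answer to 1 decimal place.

Let a = lb of ammonium sulfate, b = lb of muriate of potash (per 1000 ft²).
N: 0.21·a + 0·b = 1.5
K₂O: 0·a + 0.6·b = 2.8
Solving simultaneously: a = 7.14286, b = 4.66667.

7.1 lb ammonium sulfate, 4.7 lb muriate of potash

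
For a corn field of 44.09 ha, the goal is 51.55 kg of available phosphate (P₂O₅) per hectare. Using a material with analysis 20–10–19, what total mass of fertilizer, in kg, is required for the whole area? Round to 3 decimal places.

Product per hectare = 51.55 / 10% = 515.5 kg.
Total product = 515.5 × 44.09 = 22728.395 kg.

22728.395 kg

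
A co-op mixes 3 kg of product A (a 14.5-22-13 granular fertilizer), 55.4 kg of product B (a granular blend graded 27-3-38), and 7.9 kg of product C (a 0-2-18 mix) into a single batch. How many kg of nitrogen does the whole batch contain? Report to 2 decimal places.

15.39 kg N

N mass = 14.5%×3 + 27%×55.4 + 0%×7.9 = 15.393 kg.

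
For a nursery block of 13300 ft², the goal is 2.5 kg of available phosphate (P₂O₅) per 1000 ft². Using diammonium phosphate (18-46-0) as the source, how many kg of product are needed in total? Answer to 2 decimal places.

Product per 1000 ft² = 2.5 / 46% = 5.43478 kg.
Total product = 5.43478 × 13300 / 1000 = 72.2826 kg.

72.28 kg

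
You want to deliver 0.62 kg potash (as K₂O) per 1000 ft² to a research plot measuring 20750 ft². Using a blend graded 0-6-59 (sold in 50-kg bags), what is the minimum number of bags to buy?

1 bags

Product per 1000 ft² = 0.62 / 59% = 1.05085 kg.
Total product = 1.05085 × 20750 / 1000 = 21.8051 kg.
Bags = ⌈21.8051 / 50⌉ = 1.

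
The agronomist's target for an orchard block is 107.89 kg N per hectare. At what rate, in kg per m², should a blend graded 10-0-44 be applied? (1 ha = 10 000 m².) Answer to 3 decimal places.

Product per hectare = 107.89 / 10% = 1078.9 kg.
Convert to per m²: 1078.9 × 0.0001 = 0.10789 kg.

0.108 kg of product per sq m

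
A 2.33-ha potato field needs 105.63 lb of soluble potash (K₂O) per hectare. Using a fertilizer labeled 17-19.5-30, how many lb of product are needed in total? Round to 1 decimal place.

820.4 lb

Product per hectare = 105.63 / 30% = 352.1 lb.
Total product = 352.1 × 2.33 = 820.393 lb.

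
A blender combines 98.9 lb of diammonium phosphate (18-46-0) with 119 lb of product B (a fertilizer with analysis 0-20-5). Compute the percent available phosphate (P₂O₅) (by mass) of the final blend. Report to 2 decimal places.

31.80% P₂O₅

Total mass = 98.9 + 119 = 217.9 lb.
P₂O₅ mass = 46%×98.9 + 20%×119 = 69.294 lb.
% P₂O₅ = 69.294 / 217.9 = 31.8008%.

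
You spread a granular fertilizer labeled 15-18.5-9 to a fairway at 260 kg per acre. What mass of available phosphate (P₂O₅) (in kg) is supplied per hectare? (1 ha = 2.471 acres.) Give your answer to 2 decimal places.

P₂O₅ per acre = 260 × 18.5% = 48.1 kg.
Convert to per hectare: 48.1 × 2.471 = 118.855 kg.

118.86 kg P₂O₅ per hectare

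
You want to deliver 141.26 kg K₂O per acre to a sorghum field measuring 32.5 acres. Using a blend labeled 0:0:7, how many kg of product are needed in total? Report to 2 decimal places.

65585.00 kg

Product per acre = 141.26 / 7% = 2018 kg.
Total product = 2018 × 32.5 = 65585 kg.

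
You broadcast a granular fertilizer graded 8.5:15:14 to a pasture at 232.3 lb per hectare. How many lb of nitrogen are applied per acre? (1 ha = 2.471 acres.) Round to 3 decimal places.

nitrogen per hectare = 232.3 × 8.5% = 19.7455 lb.
Convert to per acre: 19.7455 × 0.404694 = 7.99089 lb.

7.991 lb N per acre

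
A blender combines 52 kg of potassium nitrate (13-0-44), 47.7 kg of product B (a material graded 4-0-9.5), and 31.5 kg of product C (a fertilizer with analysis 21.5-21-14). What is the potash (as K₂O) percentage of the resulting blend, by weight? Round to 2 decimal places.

Total mass = 52 + 47.7 + 31.5 = 131.2 kg.
K₂O mass = 44%×52 + 9.5%×47.7 + 14%×31.5 = 31.8215 kg.
% K₂O = 31.8215 / 131.2 = 24.2542%.

24.25% K₂O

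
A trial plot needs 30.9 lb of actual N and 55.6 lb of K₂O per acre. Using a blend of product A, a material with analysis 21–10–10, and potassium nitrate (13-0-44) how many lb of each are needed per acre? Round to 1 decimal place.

With a, b = lb per acre of product A and potassium nitrate:
N: 0.21·a + 0.13·b = 30.9
K₂O: 0.1·a + 0.44·b = 55.6
Solving simultaneously: a = 80.2015, b = 108.136.

80.2 lb product A, 108.1 lb potassium nitrate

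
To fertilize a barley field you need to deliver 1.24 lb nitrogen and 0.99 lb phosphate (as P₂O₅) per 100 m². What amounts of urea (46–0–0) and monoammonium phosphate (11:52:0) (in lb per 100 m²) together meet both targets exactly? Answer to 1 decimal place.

Per-100 m² balance (a = urea, b = monoammonium phosphate):
N: 0.46·a + 0.11·b = 1.24
P₂O₅: 0·a + 0.52·b = 0.99
Solving simultaneously: a = 2.24038, b = 1.90385.

2.2 lb urea, 1.9 lb monoammonium phosphate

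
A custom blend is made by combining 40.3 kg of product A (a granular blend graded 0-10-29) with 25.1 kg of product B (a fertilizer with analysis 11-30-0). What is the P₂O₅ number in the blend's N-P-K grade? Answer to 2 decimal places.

Total mass = 40.3 + 25.1 = 65.4 kg.
P₂O₅ mass = 10%×40.3 + 30%×25.1 = 11.56 kg.
% P₂O₅ = 11.56 / 65.4 = 17.6758%.

17.68% P₂O₅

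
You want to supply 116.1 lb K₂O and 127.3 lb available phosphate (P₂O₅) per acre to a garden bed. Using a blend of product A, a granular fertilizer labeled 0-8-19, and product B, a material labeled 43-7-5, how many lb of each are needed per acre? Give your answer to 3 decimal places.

Per-acre balance (a = product A, b = product B):
K₂O: 0.19·a + 0.05·b = 116.1
P₂O₅: 0.08·a + 0.07·b = 127.3
Eliminate b: (row1) − 0.05/0.07·(row2) → 0.132857·a = 25.1714, so a = 189.4624.
Then b = (127.3 − 0.08·189.4624) / 0.07 = 1602.04301.

189.462 lb product A, 1602.043 lb product B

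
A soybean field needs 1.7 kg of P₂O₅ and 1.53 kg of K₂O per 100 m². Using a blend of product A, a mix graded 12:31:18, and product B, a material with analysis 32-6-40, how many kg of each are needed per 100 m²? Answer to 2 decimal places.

Let a = kg of product A, b = kg of product B (per 100 m²).
P₂O₅: 0.31·a + 0.06·b = 1.7
K₂O: 0.18·a + 0.4·b = 1.53
From row1: a = (1.7 − 0.06·b) / 0.31.
Into row2: 0.18·(1.7 − 0.06·b)/0.31 + 0.4·b = 1.53 → b = 1.48675, a = 5.19611.

5.20 kg product A, 1.49 kg product B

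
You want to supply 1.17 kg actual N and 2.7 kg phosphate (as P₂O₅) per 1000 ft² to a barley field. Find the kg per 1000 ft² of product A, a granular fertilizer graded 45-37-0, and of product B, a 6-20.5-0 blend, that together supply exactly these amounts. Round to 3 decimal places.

With a, b = kg per 1000 ft² of product A and product B:
N: 0.45·a + 0.06·b = 1.17
P₂O₅: 0.37·a + 0.205·b = 2.7
From row1: a = (1.17 − 0.06·b) / 0.45.
Into row2: 0.37·(1.17 − 0.06·b)/0.45 + 0.205·b = 2.7 → b = 11.1649, a = 1.11135.

1.111 kg product A, 11.165 kg product B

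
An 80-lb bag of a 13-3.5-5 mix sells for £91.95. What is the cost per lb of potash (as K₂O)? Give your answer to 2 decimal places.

£22.99 per lb K₂O

K₂O in bag = 80 × 5% = 4 lb.
Cost per lb K₂O = £91.95 / 4 = £22.9875.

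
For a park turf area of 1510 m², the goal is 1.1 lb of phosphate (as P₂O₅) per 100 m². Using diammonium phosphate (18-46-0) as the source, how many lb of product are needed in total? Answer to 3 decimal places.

Product per 100 m² = 1.1 / 46% = 2.3913 lb.
Total product = 2.3913 × 1510 / 100 = 36.1087 lb.

36.109 lb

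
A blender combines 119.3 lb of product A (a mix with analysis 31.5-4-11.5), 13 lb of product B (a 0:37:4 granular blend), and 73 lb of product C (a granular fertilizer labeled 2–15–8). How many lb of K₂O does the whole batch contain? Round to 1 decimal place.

K₂O mass = 11.5%×119.3 + 4%×13 + 8%×73 = 20.0795 lb.

20.1 lb K₂O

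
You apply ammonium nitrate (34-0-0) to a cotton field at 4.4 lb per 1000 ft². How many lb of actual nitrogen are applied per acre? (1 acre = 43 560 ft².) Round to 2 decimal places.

65.17 lb N per acre

nitrogen per 1000 ft² = 4.4 × 34% = 1.496 lb.
Convert to per acre: 1.496 × 43.56 = 65.1658 lb.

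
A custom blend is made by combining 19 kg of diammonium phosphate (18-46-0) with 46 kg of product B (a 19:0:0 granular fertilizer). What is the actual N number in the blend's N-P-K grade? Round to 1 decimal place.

18.7% N

Total mass = 19 + 46 = 65 kg.
N mass = 18%×19 + 19%×46 = 12.16 kg.
% N = 12.16 / 65 = 18.7077%.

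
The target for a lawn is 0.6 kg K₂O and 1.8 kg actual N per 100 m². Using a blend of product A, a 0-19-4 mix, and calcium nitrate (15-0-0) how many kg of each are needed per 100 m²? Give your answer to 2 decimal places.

15.00 kg product A, 12.00 kg calcium nitrate

Per-100 m² balance (a = product A, b = calcium nitrate):
K₂O: 0.04·a + 0·b = 0.6
N: 0·a + 0.15·b = 1.8
Solving simultaneously: a = 15, b = 12.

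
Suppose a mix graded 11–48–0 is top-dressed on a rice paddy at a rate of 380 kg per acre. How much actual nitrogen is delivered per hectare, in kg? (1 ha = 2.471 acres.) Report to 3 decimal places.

nitrogen per acre = 380 × 11% = 41.8 kg.
Convert to per hectare: 41.8 × 2.471 = 103.2878 kg.

103.288 kg N per hectare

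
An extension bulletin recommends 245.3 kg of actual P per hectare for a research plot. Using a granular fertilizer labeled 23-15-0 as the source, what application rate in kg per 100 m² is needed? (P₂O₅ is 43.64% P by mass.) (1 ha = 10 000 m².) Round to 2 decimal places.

As P₂O₅: 245.3 / 0.4364 = 562.099 kg per hectare.
Product per hectare = 562.099 / 15% = 3747.33 kg.
Convert to per 100 m²: 3747.33 × 0.01 = 37.4733 kg.

37.47 kg of product per hundred sq m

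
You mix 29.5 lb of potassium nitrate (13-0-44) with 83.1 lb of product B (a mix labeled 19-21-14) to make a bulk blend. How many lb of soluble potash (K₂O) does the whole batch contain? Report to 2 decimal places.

K₂O mass = 44%×29.5 + 14%×83.1 = 24.614 lb.

24.61 lb K₂O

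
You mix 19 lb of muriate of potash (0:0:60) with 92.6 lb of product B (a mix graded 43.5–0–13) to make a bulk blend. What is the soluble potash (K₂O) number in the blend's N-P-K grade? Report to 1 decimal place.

21.0% K₂O

Total mass = 19 + 92.6 = 111.6 lb.
K₂O mass = 60%×19 + 13%×92.6 = 23.438 lb.
% K₂O = 23.438 / 111.6 = 21.0018%.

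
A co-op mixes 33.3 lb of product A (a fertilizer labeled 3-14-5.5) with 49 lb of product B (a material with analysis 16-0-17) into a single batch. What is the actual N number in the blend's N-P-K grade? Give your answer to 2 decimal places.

Total mass = 33.3 + 49 = 82.3 lb.
N mass = 3%×33.3 + 16%×49 = 8.839 lb.
% N = 8.839 / 82.3 = 10.73998%.

10.74% N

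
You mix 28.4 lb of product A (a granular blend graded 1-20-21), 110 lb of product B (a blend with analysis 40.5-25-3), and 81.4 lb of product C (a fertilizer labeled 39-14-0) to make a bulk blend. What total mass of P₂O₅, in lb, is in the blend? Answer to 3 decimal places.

P₂O₅ mass = 20%×28.4 + 25%×110 + 14%×81.4 = 44.576 lb.

44.576 lb P₂O₅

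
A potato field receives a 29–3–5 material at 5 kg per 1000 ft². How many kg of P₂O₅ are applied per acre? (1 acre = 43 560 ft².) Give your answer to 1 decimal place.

P₂O₅ per 1000 ft² = 5 × 3% = 0.15 kg.
Convert to per acre: 0.15 × 43.56 = 6.534 kg.

6.5 kg P₂O₅ per acre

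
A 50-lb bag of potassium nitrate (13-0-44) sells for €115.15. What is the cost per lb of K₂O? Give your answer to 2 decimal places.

€5.23 per lb K₂O

K₂O in bag = 50 × 44% = 22 lb.
Cost per lb K₂O = €115.15 / 22 = €5.2341.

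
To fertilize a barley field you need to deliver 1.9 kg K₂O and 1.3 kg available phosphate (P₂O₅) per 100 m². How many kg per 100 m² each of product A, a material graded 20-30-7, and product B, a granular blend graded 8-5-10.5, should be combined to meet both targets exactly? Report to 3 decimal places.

Let a = kg of product A, b = kg of product B (per 100 m²).
K₂O: 0.07·a + 0.105·b = 1.9
P₂O₅: 0.3·a + 0.05·b = 1.3
From row1: a = (1.9 − 0.105·b) / 0.07.
Into row2: 0.3·(1.9 − 0.105·b)/0.07 + 0.05·b = 1.3 → b = 17.1071, a = 1.48214.

1.482 kg product A, 17.107 kg product B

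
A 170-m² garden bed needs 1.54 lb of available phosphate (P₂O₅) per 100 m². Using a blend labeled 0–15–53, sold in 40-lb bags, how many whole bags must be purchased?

1 bags

Product per 100 m² = 1.54 / 15% = 10.2667 lb.
Total product = 10.2667 × 170 / 100 = 17.4533 lb.
Bags = ⌈17.4533 / 40⌉ = 1.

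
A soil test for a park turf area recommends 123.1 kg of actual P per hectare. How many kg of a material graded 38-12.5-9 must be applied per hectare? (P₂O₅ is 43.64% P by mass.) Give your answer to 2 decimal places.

As P₂O₅: 123.1 / 0.4364 = 282.081 kg per hectare.
Product per hectare = 282.081 / 12.5% = 2256.645 kg.

2256.65 kg of product per hectare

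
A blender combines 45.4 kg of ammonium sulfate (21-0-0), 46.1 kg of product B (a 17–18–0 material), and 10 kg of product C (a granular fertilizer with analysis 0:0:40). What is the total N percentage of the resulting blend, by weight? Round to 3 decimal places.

17.114% N

Total mass = 45.4 + 46.1 + 10 = 101.5 kg.
N mass = 21%×45.4 + 17%×46.1 + 0%×10 = 17.371 kg.
% N = 17.371 / 101.5 = 17.1143%.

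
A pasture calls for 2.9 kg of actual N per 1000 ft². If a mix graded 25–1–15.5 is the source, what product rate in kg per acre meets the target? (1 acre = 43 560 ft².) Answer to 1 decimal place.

505.3 kg of product per acre

Product per 1000 ft² = 2.9 / 25% = 11.6 kg.
Convert to per acre: 11.6 × 43.56 = 505.296 kg.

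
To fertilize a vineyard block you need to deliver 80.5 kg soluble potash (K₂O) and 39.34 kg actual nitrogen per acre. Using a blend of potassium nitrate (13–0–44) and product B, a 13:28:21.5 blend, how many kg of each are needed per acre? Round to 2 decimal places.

With a, b = kg per acre of potassium nitrate and product B:
K₂O: 0.44·a + 0.215·b = 80.5
N: 0.13·a + 0.13·b = 39.34
From row1: a = (80.5 − 0.215·b) / 0.44.
Into row2: 0.13·(80.5 − 0.215·b)/0.44 + 0.13·b = 39.34 → b = 234.003, a = 68.612.

68.61 kg potassium nitrate, 234.00 kg product B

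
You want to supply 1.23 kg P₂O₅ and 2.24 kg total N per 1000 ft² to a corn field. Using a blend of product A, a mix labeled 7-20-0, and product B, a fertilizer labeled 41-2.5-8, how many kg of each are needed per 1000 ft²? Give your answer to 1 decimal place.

5.6 kg product A, 4.5 kg product B

With a, b = kg per 1000 ft² of product A and product B:
P₂O₅: 0.2·a + 0.025·b = 1.23
N: 0.07·a + 0.41·b = 2.24
From row1: a = (1.23 − 0.025·b) / 0.2.
Into row2: 0.07·(1.23 − 0.025·b)/0.2 + 0.41·b = 2.24 → b = 4.50966, a = 5.58629.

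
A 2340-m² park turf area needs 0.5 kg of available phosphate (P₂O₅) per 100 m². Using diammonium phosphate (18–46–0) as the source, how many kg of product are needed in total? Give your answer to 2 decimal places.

Product per 100 m² = 0.5 / 46% = 1.08696 kg.
Total product = 1.08696 × 2340 / 100 = 25.4348 kg.

25.43 kg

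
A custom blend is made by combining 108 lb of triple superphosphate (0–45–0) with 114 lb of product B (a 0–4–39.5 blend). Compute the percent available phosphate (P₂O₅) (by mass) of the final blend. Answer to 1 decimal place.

23.9% P₂O₅

Total mass = 108 + 114 = 222 lb.
P₂O₅ mass = 45%×108 + 4%×114 = 53.16 lb.
% P₂O₅ = 53.16 / 222 = 23.9459%.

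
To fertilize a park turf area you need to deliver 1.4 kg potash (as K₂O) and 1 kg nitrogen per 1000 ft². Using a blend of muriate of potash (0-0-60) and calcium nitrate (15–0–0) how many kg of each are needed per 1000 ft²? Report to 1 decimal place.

2.3 kg muriate of potash, 6.7 kg calcium nitrate

With a, b = kg per 1000 ft² of muriate of potash and calcium nitrate:
K₂O: 0.6·a + 0·b = 1.4
N: 0·a + 0.15·b = 1
Solving simultaneously: a = 2.33333, b = 6.66667.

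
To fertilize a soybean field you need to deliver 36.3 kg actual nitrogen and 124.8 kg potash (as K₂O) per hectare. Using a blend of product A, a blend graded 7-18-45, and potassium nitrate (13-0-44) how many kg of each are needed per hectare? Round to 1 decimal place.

9.1 kg product A, 274.3 kg potassium nitrate

Per-hectare balance (a = product A, b = potassium nitrate):
N: 0.07·a + 0.13·b = 36.3
K₂O: 0.45·a + 0.44·b = 124.8
Eliminate b: (row1) − 0.13/0.44·(row2) → -0.0629545·a = -0.572727, so a = 9.09747.
Then b = (124.8 − 0.45·9.09747) / 0.44 = 274.332.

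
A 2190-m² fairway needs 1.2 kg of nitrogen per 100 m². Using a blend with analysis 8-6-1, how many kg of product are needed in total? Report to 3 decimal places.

Product per 100 m² = 1.2 / 8% = 15 kg.
Total product = 15 × 2190 / 100 = 328.5 kg.

328.500 kg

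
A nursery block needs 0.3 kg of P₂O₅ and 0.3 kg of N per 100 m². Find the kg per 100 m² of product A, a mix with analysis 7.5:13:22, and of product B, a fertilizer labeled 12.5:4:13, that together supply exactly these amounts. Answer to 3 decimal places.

1.925 kg product A, 1.245 kg product B

With a, b = kg per 100 m² of product A and product B:
P₂O₅: 0.13·a + 0.04·b = 0.3
N: 0.075·a + 0.125·b = 0.3
Eliminate a: (row1) − 0.13/0.075·(row2) → -0.176667·b = -0.22, so b = 1.24528.
Back-substitute: a = (0.3 − 0.04·1.24528) / 0.13 = 1.92453.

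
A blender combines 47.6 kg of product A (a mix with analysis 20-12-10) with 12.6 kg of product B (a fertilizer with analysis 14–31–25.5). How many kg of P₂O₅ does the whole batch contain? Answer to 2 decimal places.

P₂O₅ mass = 12%×47.6 + 31%×12.6 = 9.618 kg.

9.62 kg P₂O₅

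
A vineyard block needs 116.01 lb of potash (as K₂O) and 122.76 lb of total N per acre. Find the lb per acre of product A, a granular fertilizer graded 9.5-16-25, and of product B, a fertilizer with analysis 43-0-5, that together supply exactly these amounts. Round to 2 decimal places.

425.75 lb product A, 191.43 lb product B

Per-acre balance (a = product A, b = product B):
K₂O: 0.25·a + 0.05·b = 116.01
N: 0.095·a + 0.43·b = 122.76
Solving simultaneously: a = 425.7547, b = 191.426.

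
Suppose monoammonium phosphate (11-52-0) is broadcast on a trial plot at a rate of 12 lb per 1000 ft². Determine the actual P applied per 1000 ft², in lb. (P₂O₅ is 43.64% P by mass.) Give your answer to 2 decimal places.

P₂O₅ per 1000 ft² = 12 × 52% = 6.24 lb.
Elemental P = 6.24 × 0.4364 = 2.72314 lb per 1000 ft².

2.72 lb P per thousand sq ft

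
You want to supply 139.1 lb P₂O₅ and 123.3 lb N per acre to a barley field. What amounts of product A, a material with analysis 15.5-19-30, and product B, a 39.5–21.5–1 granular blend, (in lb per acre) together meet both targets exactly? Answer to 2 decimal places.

Per-acre balance (a = product A, b = product B):
P₂O₅: 0.19·a + 0.215·b = 139.1
N: 0.155·a + 0.395·b = 123.3
Solving simultaneously: a = 681.486, b = 44.7334.

681.49 lb product A, 44.73 lb product B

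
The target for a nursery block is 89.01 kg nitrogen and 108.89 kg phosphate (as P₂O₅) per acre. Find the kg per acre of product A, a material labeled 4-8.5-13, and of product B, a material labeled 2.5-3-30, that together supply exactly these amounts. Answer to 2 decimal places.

56.16 kg product A, 3470.54 kg product B

Let a = kg of product A, b = kg of product B (per acre).
N: 0.04·a + 0.025·b = 89.01
P₂O₅: 0.085·a + 0.03·b = 108.89
Eliminate b: (row1) − 0.025/0.03·(row2) → -0.0308333·a = -1.73167, so a = 56.1622.
Then b = (108.89 − 0.085·56.1622) / 0.03 = 3470.541.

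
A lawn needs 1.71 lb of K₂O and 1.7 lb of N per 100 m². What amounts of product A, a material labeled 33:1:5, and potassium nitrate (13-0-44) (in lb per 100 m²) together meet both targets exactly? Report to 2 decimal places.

3.79 lb product A, 3.46 lb potassium nitrate

Per-100 m² balance (a = product A, b = potassium nitrate):
K₂O: 0.05·a + 0.44·b = 1.71
N: 0.33·a + 0.13·b = 1.7
Eliminate a: (row1) − 0.05/0.33·(row2) → 0.420303·b = 1.45242, so b = 3.45566.
Back-substitute: a = (1.71 − 0.44·3.45566) / 0.05 = 3.79019.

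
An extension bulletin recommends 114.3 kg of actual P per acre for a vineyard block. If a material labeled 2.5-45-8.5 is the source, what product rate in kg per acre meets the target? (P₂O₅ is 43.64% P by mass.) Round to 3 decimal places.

As P₂O₅: 114.3 / 0.4364 = 261.916 kg per acre.
Product per acre = 261.916 / 45% = 582.0348 kg.

582.035 kg of product per acre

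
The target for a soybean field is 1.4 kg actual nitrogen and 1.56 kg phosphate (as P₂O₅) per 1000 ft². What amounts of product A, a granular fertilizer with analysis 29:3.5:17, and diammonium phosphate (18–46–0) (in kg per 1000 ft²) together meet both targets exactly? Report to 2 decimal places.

Per-1000 ft² balance (a = product A, b = diammonium phosphate):
N: 0.29·a + 0.18·b = 1.4
P₂O₅: 0.035·a + 0.46·b = 1.56
Eliminate a: (row1) − 0.29/0.035·(row2) → -3.63143·b = -11.5257, so b = 3.17388.
Back-substitute: a = (1.4 − 0.18·3.17388) / 0.29 = 2.85759.

2.86 kg product A, 3.17 kg diammonium phosphate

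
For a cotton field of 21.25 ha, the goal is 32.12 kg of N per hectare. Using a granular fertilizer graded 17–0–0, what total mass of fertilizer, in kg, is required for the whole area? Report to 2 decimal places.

Product per hectare = 32.12 / 17% = 188.941 kg.
Total product = 188.941 × 21.25 = 4015 kg.

4015.00 kg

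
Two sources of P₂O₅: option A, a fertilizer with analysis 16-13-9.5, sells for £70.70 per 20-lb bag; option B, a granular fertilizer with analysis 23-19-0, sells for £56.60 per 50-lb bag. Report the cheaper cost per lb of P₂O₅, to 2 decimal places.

£5.96 per lb P₂O₅ (option B)

option A: P₂O₅ per bag = 20 × 13% = 2.6 lb; cost = 70.70 / 2.6 = £27.1923/lb P₂O₅.
option B: P₂O₅ per bag = 50 × 19% = 9.5 lb; cost = 56.60 / 9.5 = £5.9579/lb P₂O₅.
option B is cheaper.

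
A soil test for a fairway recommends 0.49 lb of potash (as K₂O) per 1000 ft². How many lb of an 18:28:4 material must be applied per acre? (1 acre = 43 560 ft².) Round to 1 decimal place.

Product per 1000 ft² = 0.49 / 4% = 12.25 lb.
Convert to per acre: 12.25 × 43.56 = 533.61 lb.

533.6 lb of product per acre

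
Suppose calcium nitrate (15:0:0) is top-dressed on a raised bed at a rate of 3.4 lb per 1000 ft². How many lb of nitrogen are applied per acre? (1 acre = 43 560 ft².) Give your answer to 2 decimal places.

22.22 lb N per acre

nitrogen per 1000 ft² = 3.4 × 15% = 0.51 lb.
Convert to per acre: 0.51 × 43.56 = 22.2156 lb.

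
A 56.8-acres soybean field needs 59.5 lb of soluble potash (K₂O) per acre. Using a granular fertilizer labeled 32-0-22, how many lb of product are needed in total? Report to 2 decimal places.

Product per acre = 59.5 / 22% = 270.455 lb.
Total product = 270.455 × 56.8 = 15361.818 lb.

15361.82 lb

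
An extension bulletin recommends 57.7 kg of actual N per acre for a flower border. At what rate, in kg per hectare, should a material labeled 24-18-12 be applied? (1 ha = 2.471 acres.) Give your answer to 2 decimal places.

594.07 kg of product per hectare

Product per acre = 57.7 / 24% = 240.417 kg.
Convert to per hectare: 240.417 × 2.471 = 594.0696 kg.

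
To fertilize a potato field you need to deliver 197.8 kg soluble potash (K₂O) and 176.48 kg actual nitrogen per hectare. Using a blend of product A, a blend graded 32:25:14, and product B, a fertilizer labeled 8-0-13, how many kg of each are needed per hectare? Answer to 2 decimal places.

234.16 kg product A, 1269.37 kg product B

Let a = kg of product A, b = kg of product B (per hectare).
K₂O: 0.14·a + 0.13·b = 197.8
N: 0.32·a + 0.08·b = 176.48
From row1: a = (197.8 − 0.13·b) / 0.14.
Into row2: 0.32·(197.8 − 0.13·b)/0.14 + 0.08·b = 176.48 → b = 1269.368, a = 234.158.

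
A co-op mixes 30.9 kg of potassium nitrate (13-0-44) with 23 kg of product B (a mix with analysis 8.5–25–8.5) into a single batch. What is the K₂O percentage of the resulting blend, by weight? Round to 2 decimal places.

28.85% K₂O

Total mass = 30.9 + 23 = 53.9 kg.
K₂O mass = 44%×30.9 + 8.5%×23 = 15.551 kg.
% K₂O = 15.551 / 53.9 = 28.8516%.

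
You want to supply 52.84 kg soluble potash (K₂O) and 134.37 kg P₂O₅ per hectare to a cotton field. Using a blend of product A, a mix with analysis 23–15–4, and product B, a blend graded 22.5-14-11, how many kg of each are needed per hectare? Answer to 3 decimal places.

Per-hectare balance (a = product A, b = product B):
K₂O: 0.04·a + 0.11·b = 52.84
P₂O₅: 0.15·a + 0.14·b = 134.37
Eliminate a: (row1) − 0.04/0.15·(row2) → 0.0726667·b = 17.008, so b = 234.05505.
Back-substitute: a = (52.84 − 0.11·234.05505) / 0.04 = 677.3486.

677.349 kg product A, 234.055 kg product B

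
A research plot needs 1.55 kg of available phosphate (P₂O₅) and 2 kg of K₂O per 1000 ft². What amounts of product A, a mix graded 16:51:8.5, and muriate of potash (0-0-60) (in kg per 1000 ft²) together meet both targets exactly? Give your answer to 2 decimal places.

3.04 kg product A, 2.90 kg muriate of potash

With a, b = kg per 1000 ft² of product A and muriate of potash:
P₂O₅: 0.51·a + 0·b = 1.55
K₂O: 0.085·a + 0.6·b = 2
Solving simultaneously: a = 3.03922, b = 2.90278.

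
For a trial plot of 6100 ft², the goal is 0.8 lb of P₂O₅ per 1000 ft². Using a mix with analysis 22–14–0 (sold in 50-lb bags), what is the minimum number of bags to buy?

1 bags

Product per 1000 ft² = 0.8 / 14% = 5.71429 lb.
Total product = 5.71429 × 6100 / 1000 = 34.8571 lb.
Bags = ⌈34.8571 / 50⌉ = 1.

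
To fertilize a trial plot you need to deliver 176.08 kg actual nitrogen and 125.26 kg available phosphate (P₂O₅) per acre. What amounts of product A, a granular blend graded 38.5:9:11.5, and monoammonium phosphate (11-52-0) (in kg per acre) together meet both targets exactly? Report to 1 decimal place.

Per-acre balance (a = product A, b = monoammonium phosphate):
N: 0.385·a + 0.11·b = 176.08
P₂O₅: 0.09·a + 0.52·b = 125.26
Solving simultaneously: a = 408.739, b = 170.141.

408.7 kg product A, 170.1 kg monoammonium phosphate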